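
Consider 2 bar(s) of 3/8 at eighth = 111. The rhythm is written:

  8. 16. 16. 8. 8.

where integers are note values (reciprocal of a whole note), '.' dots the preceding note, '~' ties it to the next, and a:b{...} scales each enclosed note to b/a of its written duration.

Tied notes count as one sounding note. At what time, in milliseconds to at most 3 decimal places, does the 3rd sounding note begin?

note 3 onset = 9/4b = 1216.216ms

1. 0.0ms @ 0 + 810.811ms (3/2)
2. 810.811ms @ 3/2 + 405.405ms (3/4)
3. 1216.216ms @ 9/4 + 405.405ms (3/4)
4. 1621.622ms @ 3 + 810.811ms (3/2)
5. 2432.432ms @ 9/2 + 810.811ms (3/2)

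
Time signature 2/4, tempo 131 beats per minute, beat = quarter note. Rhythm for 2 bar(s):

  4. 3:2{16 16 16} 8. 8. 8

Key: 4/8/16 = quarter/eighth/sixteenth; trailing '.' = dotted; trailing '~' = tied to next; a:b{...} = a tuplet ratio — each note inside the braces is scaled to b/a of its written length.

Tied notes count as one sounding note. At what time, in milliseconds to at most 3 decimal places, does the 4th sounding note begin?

note 4 onset = 11/6b = 839.695ms

1. 0.0ms @ 0 + 687.023ms (3/2)
2. 687.023ms @ 3/2 + 76.336ms (1/6)
3. 763.359ms @ 5/3 + 76.336ms (1/6)
4. 839.695ms @ 11/6 + 76.336ms (1/6)
5. 916.031ms @ 2 + 343.511ms (3/4)
6. 1259.542ms @ 11/4 + 343.511ms (3/4)
7. 1603.053ms @ 7/2 + 229.008ms (1/2)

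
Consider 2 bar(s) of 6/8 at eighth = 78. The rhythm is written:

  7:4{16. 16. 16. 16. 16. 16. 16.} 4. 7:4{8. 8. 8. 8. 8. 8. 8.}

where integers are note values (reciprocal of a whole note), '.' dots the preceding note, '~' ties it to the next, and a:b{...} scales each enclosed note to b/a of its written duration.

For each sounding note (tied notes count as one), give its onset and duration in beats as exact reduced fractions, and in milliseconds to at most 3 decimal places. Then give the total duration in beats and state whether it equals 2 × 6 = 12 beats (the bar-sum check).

1) 0.0ms=0b +329.67ms=3/7b
2) 329.67ms=3/7b +329.67ms=3/7b
3) 659.341ms=6/7b +329.67ms=3/7b
4) 989.011ms=9/7b +329.67ms=3/7b
5) 1318.681ms=12/7b +329.67ms=3/7b
6) 1648.352ms=15/7b +329.67ms=3/7b
7) 1978.022ms=18/7b +329.67ms=3/7b
8) 2307.692ms=3b +2307.692ms=3b
9) 4615.385ms=6b +659.341ms=6/7b
10) 5274.725ms=48/7b +659.341ms=6/7b
11) 5934.066ms=54/7b +659.341ms=6/7b
12) 6593.407ms=60/7b +659.341ms=6/7b
13) 7252.747ms=66/7b +659.341ms=6/7b
14) 7912.088ms=72/7b +659.341ms=6/7b
15) 8571.429ms=78/7b +659.341ms=6/7b
Σ=12b of 12 (78bpm 6/8) — PASS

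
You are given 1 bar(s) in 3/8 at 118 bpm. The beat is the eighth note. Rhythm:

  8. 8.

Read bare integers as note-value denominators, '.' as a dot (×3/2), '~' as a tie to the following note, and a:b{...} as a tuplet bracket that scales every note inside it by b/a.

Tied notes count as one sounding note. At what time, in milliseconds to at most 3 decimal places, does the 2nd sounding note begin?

1. 0.0ms @ 0 + 762.712ms (3/2)
2. 762.712ms @ 3/2 + 762.712ms (3/2)

note 2 onset = 3/2b = 762.712ms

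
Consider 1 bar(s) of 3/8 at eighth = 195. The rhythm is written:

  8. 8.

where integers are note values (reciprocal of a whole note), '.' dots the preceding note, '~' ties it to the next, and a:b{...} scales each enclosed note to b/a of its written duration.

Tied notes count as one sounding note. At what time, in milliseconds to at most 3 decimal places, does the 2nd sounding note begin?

1. 0.0ms @ 0 + 461.538ms (3/2)
2. 461.538ms @ 3/2 + 461.538ms (3/2)

note 2 onset = 3/2b = 461.538ms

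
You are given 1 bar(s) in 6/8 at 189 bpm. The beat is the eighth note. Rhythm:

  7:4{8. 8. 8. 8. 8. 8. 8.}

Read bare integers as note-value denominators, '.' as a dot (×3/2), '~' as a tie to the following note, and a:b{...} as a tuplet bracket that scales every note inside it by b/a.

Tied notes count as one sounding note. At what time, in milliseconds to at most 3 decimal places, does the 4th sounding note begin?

note 4 onset = 18/7b = 816.327ms

1. 0.0ms @ 0 + 272.109ms (6/7)
2. 272.109ms @ 6/7 + 272.109ms (6/7)
3. 544.218ms @ 12/7 + 272.109ms (6/7)
4. 816.327ms @ 18/7 + 272.109ms (6/7)
5. 1088.435ms @ 24/7 + 272.109ms (6/7)
6. 1360.544ms @ 30/7 + 272.109ms (6/7)
7. 1632.653ms @ 36/7 + 272.109ms (6/7)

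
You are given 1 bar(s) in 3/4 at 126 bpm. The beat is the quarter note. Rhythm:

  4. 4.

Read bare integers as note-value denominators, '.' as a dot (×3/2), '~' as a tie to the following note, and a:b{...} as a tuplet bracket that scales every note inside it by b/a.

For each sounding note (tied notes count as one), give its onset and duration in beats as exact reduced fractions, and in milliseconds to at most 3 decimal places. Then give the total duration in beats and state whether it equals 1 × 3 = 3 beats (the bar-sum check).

1) 0.0ms=0b +714.286ms=3/2b
2) 714.286ms=3/2b +714.286ms=3/2b
Σ=3b of 3 (126bpm 3/4) — PASS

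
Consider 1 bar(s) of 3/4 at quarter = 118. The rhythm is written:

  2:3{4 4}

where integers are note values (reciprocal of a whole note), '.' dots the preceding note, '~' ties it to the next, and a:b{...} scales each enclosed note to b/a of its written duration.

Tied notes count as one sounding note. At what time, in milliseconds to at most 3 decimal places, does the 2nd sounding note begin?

1. 0.0ms @ 0 + 762.712ms (3/2)
2. 762.712ms @ 3/2 + 762.712ms (3/2)

note 2 onset = 3/2b = 762.712ms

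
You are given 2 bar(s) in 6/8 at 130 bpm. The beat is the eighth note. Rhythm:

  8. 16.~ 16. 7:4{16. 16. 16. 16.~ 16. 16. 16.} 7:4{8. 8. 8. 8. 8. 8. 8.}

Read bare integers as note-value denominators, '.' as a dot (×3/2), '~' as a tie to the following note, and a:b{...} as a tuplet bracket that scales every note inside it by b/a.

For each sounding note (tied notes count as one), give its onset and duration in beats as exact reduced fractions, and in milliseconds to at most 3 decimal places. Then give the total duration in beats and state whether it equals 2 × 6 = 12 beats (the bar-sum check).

1) 0.0ms=0b +692.308ms=3/2b
2) 692.308ms=3/2b +692.308ms=3/2b
3) 1384.615ms=3b +197.802ms=3/7b
4) 1582.418ms=24/7b +197.802ms=3/7b
5) 1780.22ms=27/7b +197.802ms=3/7b
6) 1978.022ms=30/7b +395.604ms=6/7b
7) 2373.626ms=36/7b +197.802ms=3/7b
8) 2571.429ms=39/7b +197.802ms=3/7b
9) 2769.231ms=6b +395.604ms=6/7b
10) 3164.835ms=48/7b +395.604ms=6/7b
11) 3560.44ms=54/7b +395.604ms=6/7b
12) 3956.044ms=60/7b +395.604ms=6/7b
13) 4351.648ms=66/7b +395.604ms=6/7b
14) 4747.253ms=72/7b +395.604ms=6/7b
15) 5142.857ms=78/7b +395.604ms=6/7b
Σ=12b of 12 (130bpm 6/8) — PASS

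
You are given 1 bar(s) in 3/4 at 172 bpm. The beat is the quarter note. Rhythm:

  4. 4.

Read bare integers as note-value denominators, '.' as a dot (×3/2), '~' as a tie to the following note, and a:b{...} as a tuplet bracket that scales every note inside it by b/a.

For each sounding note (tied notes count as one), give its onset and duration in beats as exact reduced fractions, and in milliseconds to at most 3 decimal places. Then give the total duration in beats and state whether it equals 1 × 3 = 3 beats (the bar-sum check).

1) 0.0ms=0b +523.256ms=3/2b
2) 523.256ms=3/2b +523.256ms=3/2b
Σ=3b of 3 (172bpm 3/4) — PASS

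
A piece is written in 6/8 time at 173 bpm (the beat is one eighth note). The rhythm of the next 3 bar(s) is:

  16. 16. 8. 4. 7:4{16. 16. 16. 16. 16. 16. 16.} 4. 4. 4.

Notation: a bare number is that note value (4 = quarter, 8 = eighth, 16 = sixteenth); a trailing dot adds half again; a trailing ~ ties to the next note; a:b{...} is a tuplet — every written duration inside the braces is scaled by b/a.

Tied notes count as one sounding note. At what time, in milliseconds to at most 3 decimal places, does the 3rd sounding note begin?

note 3 onset = 3/2b = 520.231ms

1. 0.0ms @ 0 + 260.116ms (3/4)
2. 260.116ms @ 3/4 + 260.116ms (3/4)
3. 520.231ms @ 3/2 + 520.231ms (3/2)
4. 1040.462ms @ 3 + 1040.462ms (3)
5. 2080.925ms @ 6 + 148.637ms (3/7)
6. 2229.562ms @ 45/7 + 148.637ms (3/7)
7. 2378.2ms @ 48/7 + 148.637ms (3/7)
8. 2526.837ms @ 51/7 + 148.637ms (3/7)
9. 2675.475ms @ 54/7 + 148.637ms (3/7)
10. 2824.112ms @ 57/7 + 148.637ms (3/7)
11. 2972.75ms @ 60/7 + 148.637ms (3/7)
12. 3121.387ms @ 9 + 1040.462ms (3)
13. 4161.85ms @ 12 + 1040.462ms (3)
14. 5202.312ms @ 15 + 1040.462ms (3)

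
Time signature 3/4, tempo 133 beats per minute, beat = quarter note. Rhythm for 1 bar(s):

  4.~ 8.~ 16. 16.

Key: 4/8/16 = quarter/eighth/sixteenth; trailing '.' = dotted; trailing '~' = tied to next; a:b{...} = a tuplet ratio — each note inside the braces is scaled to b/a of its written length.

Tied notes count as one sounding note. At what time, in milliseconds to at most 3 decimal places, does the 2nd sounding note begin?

note 2 onset = 21/8b = 1184.211ms

1. 0.0ms @ 0 + 1184.211ms (21/8)
2. 1184.211ms @ 21/8 + 169.173ms (3/8)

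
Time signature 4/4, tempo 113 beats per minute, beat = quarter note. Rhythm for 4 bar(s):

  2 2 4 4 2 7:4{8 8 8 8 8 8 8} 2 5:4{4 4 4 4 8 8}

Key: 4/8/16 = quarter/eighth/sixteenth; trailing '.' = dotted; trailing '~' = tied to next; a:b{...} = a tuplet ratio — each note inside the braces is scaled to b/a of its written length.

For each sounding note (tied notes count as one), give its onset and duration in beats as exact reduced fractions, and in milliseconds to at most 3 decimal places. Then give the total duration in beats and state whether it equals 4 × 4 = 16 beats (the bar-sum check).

1) 0.0ms=0b +1061.947ms=2b
2) 1061.947ms=2b +1061.947ms=2b
3) 2123.894ms=4b +530.973ms=1b
4) 2654.867ms=5b +530.973ms=1b
5) 3185.841ms=6b +1061.947ms=2b
6) 4247.788ms=8b +151.707ms=2/7b
7) 4399.494ms=58/7b +151.707ms=2/7b
8) 4551.201ms=60/7b +151.707ms=2/7b
9) 4702.908ms=62/7b +151.707ms=2/7b
10) 4854.614ms=64/7b +151.707ms=2/7b
11) 5006.321ms=66/7b +151.707ms=2/7b
12) 5158.028ms=68/7b +151.707ms=2/7b
13) 5309.735ms=10b +1061.947ms=2b
14) 6371.681ms=12b +424.779ms=4/5b
15) 6796.46ms=64/5b +424.779ms=4/5b
16) 7221.239ms=68/5b +424.779ms=4/5b
17) 7646.018ms=72/5b +424.779ms=4/5b
18) 8070.796ms=76/5b +212.389ms=2/5b
19) 8283.186ms=78/5b +212.389ms=2/5b
Σ=16b of 16 (113bpm 4/4) — PASS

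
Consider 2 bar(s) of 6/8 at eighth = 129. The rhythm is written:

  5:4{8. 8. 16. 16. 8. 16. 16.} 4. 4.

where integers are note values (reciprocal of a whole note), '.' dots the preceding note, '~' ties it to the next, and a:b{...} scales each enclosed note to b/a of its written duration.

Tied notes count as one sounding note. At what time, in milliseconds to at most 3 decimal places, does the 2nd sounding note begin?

1. 0.0ms @ 0 + 558.14ms (6/5)
2. 558.14ms @ 6/5 + 558.14ms (6/5)
3. 1116.279ms @ 12/5 + 279.07ms (3/5)
4. 1395.349ms @ 3 + 279.07ms (3/5)
5. 1674.419ms @ 18/5 + 558.14ms (6/5)
6. 2232.558ms @ 24/5 + 279.07ms (3/5)
7. 2511.628ms @ 27/5 + 279.07ms (3/5)
8. 2790.698ms @ 6 + 1395.349ms (3)
9. 4186.047ms @ 9 + 1395.349ms (3)

note 2 onset = 6/5b = 558.14ms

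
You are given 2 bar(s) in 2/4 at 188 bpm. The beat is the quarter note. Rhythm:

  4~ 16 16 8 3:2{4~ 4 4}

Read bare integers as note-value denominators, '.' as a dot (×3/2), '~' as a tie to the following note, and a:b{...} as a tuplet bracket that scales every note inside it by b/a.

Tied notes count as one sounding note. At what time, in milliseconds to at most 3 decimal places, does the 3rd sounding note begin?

note 3 onset = 3/2b = 478.723ms

1. 0.0ms @ 0 + 398.936ms (5/4)
2. 398.936ms @ 5/4 + 79.787ms (1/4)
3. 478.723ms @ 3/2 + 159.574ms (1/2)
4. 638.298ms @ 2 + 425.532ms (4/3)
5. 1063.83ms @ 10/3 + 212.766ms (2/3)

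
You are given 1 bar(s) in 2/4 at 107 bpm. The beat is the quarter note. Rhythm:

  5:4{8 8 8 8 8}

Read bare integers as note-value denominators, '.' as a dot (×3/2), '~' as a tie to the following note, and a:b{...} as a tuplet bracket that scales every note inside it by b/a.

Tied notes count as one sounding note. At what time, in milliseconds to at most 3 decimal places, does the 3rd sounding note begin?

1. 0.0ms @ 0 + 224.299ms (2/5)
2. 224.299ms @ 2/5 + 224.299ms (2/5)
3. 448.598ms @ 4/5 + 224.299ms (2/5)
4. 672.897ms @ 6/5 + 224.299ms (2/5)
5. 897.196ms @ 8/5 + 224.299ms (2/5)

note 3 onset = 4/5b = 448.598ms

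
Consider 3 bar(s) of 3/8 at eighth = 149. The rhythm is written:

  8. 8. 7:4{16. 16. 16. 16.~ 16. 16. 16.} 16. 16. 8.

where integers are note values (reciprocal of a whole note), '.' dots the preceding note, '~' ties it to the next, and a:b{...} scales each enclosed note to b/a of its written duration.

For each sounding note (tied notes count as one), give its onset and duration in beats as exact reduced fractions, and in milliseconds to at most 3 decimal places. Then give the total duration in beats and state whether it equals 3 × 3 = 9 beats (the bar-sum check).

1) 0.0ms=0b +604.027ms=3/2b
2) 604.027ms=3/2b +604.027ms=3/2b
3) 1208.054ms=3b +172.579ms=3/7b
4) 1380.633ms=24/7b +172.579ms=3/7b
5) 1553.212ms=27/7b +172.579ms=3/7b
6) 1725.791ms=30/7b +345.158ms=6/7b
7) 2070.949ms=36/7b +172.579ms=3/7b
8) 2243.528ms=39/7b +172.579ms=3/7b
9) 2416.107ms=6b +302.013ms=3/4b
10) 2718.121ms=27/4b +302.013ms=3/4b
11) 3020.134ms=15/2b +604.027ms=3/2b
Σ=9b of 9 (149bpm 3/8) — PASS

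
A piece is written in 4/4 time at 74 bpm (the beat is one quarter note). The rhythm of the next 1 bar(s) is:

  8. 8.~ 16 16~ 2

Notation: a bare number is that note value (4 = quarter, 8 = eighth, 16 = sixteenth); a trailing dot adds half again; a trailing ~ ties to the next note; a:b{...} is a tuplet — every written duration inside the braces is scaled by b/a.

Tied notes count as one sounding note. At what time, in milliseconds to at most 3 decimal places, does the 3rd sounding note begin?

1. 0.0ms @ 0 + 608.108ms (3/4)
2. 608.108ms @ 3/4 + 810.811ms (1)
3. 1418.919ms @ 7/4 + 1824.324ms (9/4)

note 3 onset = 7/4b = 1418.919ms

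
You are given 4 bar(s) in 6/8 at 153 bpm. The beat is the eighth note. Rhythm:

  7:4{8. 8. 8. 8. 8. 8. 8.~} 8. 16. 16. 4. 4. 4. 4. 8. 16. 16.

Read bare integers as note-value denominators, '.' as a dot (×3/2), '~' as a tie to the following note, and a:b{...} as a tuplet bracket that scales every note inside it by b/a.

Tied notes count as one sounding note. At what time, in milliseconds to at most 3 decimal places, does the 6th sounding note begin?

1. 0.0ms @ 0 + 336.134ms (6/7)
2. 336.134ms @ 6/7 + 336.134ms (6/7)
3. 672.269ms @ 12/7 + 336.134ms (6/7)
4. 1008.403ms @ 18/7 + 336.134ms (6/7)
5. 1344.538ms @ 24/7 + 336.134ms (6/7)
6. 1680.672ms @ 30/7 + 336.134ms (6/7)
7. 2016.807ms @ 36/7 + 924.37ms (33/14)
8. 2941.176ms @ 15/2 + 294.118ms (3/4)
9. 3235.294ms @ 33/4 + 294.118ms (3/4)
10. 3529.412ms @ 9 + 1176.471ms (3)
11. 4705.882ms @ 12 + 1176.471ms (3)
12. 5882.353ms @ 15 + 1176.471ms (3)
13. 7058.824ms @ 18 + 1176.471ms (3)
14. 8235.294ms @ 21 + 588.235ms (3/2)
15. 8823.529ms @ 45/2 + 294.118ms (3/4)
16. 9117.647ms @ 93/4 + 294.118ms (3/4)

note 6 onset = 30/7b = 1680.672ms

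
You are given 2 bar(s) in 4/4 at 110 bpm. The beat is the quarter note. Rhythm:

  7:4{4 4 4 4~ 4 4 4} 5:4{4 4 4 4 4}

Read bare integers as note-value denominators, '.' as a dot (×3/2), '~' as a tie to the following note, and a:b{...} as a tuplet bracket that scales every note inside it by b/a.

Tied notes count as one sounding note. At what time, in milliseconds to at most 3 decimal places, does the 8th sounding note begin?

note 8 onset = 24/5b = 2618.182ms

1. 0.0ms @ 0 + 311.688ms (4/7)
2. 311.688ms @ 4/7 + 311.688ms (4/7)
3. 623.377ms @ 8/7 + 311.688ms (4/7)
4. 935.065ms @ 12/7 + 623.377ms (8/7)
5. 1558.442ms @ 20/7 + 311.688ms (4/7)
6. 1870.13ms @ 24/7 + 311.688ms (4/7)
7. 2181.818ms @ 4 + 436.364ms (4/5)
8. 2618.182ms @ 24/5 + 436.364ms (4/5)
9. 3054.545ms @ 28/5 + 436.364ms (4/5)
10. 3490.909ms @ 32/5 + 436.364ms (4/5)
11. 3927.273ms @ 36/5 + 436.364ms (4/5)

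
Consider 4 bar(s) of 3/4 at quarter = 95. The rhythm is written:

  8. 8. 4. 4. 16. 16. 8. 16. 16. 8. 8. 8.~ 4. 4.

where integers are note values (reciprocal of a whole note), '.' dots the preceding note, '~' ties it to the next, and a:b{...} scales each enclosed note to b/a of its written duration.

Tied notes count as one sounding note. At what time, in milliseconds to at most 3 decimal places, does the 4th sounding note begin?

note 4 onset = 3b = 1894.737ms

1. 0.0ms @ 0 + 473.684ms (3/4)
2. 473.684ms @ 3/4 + 473.684ms (3/4)
3. 947.368ms @ 3/2 + 947.368ms (3/2)
4. 1894.737ms @ 3 + 947.368ms (3/2)
5. 2842.105ms @ 9/2 + 236.842ms (3/8)
6. 3078.947ms @ 39/8 + 236.842ms (3/8)
7. 3315.789ms @ 21/4 + 473.684ms (3/4)
8. 3789.474ms @ 6 + 236.842ms (3/8)
9. 4026.316ms @ 51/8 + 236.842ms (3/8)
10. 4263.158ms @ 27/4 + 473.684ms (3/4)
11. 4736.842ms @ 15/2 + 473.684ms (3/4)
12. 5210.526ms @ 33/4 + 1421.053ms (9/4)
13. 6631.579ms @ 21/2 + 947.368ms (3/2)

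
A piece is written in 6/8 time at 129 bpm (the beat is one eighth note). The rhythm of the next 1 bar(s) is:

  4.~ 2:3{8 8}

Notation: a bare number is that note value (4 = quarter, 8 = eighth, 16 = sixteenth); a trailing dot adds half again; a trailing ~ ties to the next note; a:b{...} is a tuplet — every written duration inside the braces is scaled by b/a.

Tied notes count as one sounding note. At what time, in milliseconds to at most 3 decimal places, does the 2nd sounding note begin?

1. 0.0ms @ 0 + 2093.023ms (9/2)
2. 2093.023ms @ 9/2 + 697.674ms (3/2)

note 2 onset = 9/2b = 2093.023ms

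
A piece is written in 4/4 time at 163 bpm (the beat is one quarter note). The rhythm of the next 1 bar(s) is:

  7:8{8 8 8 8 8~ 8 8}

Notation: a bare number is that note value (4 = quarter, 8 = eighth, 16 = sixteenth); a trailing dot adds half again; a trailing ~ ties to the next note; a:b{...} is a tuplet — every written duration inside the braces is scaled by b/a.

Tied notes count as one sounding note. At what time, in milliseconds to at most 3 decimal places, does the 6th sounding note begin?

note 6 onset = 24/7b = 1262.051ms

1. 0.0ms @ 0 + 210.342ms (4/7)
2. 210.342ms @ 4/7 + 210.342ms (4/7)
3. 420.684ms @ 8/7 + 210.342ms (4/7)
4. 631.025ms @ 12/7 + 210.342ms (4/7)
5. 841.367ms @ 16/7 + 420.684ms (8/7)
6. 1262.051ms @ 24/7 + 210.342ms (4/7)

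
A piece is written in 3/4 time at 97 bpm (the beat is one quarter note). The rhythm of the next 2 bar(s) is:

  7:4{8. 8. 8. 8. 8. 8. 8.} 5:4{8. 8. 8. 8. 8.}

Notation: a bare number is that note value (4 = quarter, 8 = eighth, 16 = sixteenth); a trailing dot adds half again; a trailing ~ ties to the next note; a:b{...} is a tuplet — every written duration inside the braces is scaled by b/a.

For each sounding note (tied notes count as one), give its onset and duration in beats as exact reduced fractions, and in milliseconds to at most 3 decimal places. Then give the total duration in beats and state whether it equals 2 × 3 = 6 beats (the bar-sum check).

1) 0.0ms=0b +265.096ms=3/7b
2) 265.096ms=3/7b +265.096ms=3/7b
3) 530.191ms=6/7b +265.096ms=3/7b
4) 795.287ms=9/7b +265.096ms=3/7b
5) 1060.383ms=12/7b +265.096ms=3/7b
6) 1325.479ms=15/7b +265.096ms=3/7b
7) 1590.574ms=18/7b +265.096ms=3/7b
8) 1855.67ms=3b +371.134ms=3/5b
9) 2226.804ms=18/5b +371.134ms=3/5b
10) 2597.938ms=21/5b +371.134ms=3/5b
11) 2969.072ms=24/5b +371.134ms=3/5b
12) 3340.206ms=27/5b +371.134ms=3/5b
Σ=6b of 6 (97bpm 3/4) — PASS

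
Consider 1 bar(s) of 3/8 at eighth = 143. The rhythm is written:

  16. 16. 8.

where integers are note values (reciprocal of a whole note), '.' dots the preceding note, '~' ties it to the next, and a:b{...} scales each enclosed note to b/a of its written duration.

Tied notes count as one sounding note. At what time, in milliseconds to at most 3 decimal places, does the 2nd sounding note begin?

note 2 onset = 3/4b = 314.685ms

1. 0.0ms @ 0 + 314.685ms (3/4)
2. 314.685ms @ 3/4 + 314.685ms (3/4)
3. 629.371ms @ 3/2 + 629.371ms (3/2)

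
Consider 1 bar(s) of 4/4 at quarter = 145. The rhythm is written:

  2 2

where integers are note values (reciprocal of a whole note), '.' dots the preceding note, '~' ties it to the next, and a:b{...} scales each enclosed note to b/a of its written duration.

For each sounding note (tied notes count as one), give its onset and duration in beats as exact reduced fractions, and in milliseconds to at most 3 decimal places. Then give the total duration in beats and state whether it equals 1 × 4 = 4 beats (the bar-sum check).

1) 0.0ms=0b +827.586ms=2b
2) 827.586ms=2b +827.586ms=2b
Σ=4b of 4 (145bpm 4/4) — PASS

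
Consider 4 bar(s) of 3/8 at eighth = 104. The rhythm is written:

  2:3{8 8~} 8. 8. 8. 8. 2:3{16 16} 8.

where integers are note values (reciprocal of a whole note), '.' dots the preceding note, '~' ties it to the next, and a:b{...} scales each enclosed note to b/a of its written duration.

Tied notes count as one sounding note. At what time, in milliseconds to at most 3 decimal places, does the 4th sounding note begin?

1. 0.0ms @ 0 + 865.385ms (3/2)
2. 865.385ms @ 3/2 + 1730.769ms (3)
3. 2596.154ms @ 9/2 + 865.385ms (3/2)
4. 3461.538ms @ 6 + 865.385ms (3/2)
5. 4326.923ms @ 15/2 + 865.385ms (3/2)
6. 5192.308ms @ 9 + 432.692ms (3/4)
7. 5625.0ms @ 39/4 + 432.692ms (3/4)
8. 6057.692ms @ 21/2 + 865.385ms (3/2)

note 4 onset = 6b = 3461.538ms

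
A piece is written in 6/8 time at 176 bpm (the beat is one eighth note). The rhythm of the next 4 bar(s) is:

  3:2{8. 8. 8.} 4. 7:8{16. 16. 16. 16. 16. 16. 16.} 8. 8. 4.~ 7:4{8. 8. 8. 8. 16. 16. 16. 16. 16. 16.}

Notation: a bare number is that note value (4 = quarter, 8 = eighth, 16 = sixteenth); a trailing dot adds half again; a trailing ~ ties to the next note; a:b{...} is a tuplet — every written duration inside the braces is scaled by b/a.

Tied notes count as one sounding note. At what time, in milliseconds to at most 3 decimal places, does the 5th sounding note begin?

note 5 onset = 6b = 2045.455ms

1. 0.0ms @ 0 + 340.909ms (1)
2. 340.909ms @ 1 + 340.909ms (1)
3. 681.818ms @ 2 + 340.909ms (1)
4. 1022.727ms @ 3 + 1022.727ms (3)
5. 2045.455ms @ 6 + 292.208ms (6/7)
6. 2337.662ms @ 48/7 + 292.208ms (6/7)
7. 2629.87ms @ 54/7 + 292.208ms (6/7)
8. 2922.078ms @ 60/7 + 292.208ms (6/7)
9. 3214.286ms @ 66/7 + 292.208ms (6/7)
10. 3506.494ms @ 72/7 + 292.208ms (6/7)
11. 3798.701ms @ 78/7 + 292.208ms (6/7)
12. 4090.909ms @ 12 + 511.364ms (3/2)
13. 4602.273ms @ 27/2 + 511.364ms (3/2)
14. 5113.636ms @ 15 + 1314.935ms (27/7)
15. 6428.571ms @ 132/7 + 292.208ms (6/7)
16. 6720.779ms @ 138/7 + 292.208ms (6/7)
17. 7012.987ms @ 144/7 + 292.208ms (6/7)
18. 7305.195ms @ 150/7 + 146.104ms (3/7)
19. 7451.299ms @ 153/7 + 146.104ms (3/7)
20. 7597.403ms @ 156/7 + 146.104ms (3/7)
21. 7743.506ms @ 159/7 + 146.104ms (3/7)
22. 7889.61ms @ 162/7 + 146.104ms (3/7)
23. 8035.714ms @ 165/7 + 146.104ms (3/7)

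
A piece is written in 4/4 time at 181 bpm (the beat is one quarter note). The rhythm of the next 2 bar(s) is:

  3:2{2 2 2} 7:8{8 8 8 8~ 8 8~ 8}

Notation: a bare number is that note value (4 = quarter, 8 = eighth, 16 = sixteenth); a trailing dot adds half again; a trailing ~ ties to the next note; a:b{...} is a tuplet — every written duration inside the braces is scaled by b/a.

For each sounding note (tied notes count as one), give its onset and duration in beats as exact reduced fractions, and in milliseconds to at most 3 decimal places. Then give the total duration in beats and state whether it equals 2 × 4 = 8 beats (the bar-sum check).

1) 0.0ms=0b +441.989ms=4/3b
2) 441.989ms=4/3b +441.989ms=4/3b
3) 883.978ms=8/3b +441.989ms=4/3b
4) 1325.967ms=4b +189.424ms=4/7b
5) 1515.391ms=32/7b +189.424ms=4/7b
6) 1704.815ms=36/7b +189.424ms=4/7b
7) 1894.238ms=40/7b +378.848ms=8/7b
8) 2273.086ms=48/7b +378.848ms=8/7b
Σ=8b of 8 (181bpm 4/4) — PASS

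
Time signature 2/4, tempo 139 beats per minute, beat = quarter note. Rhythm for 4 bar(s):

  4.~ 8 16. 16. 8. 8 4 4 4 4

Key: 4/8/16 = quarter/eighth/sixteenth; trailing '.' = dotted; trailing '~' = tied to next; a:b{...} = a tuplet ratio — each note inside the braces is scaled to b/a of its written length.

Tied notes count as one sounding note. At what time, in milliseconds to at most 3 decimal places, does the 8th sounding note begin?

note 8 onset = 6b = 2589.928ms

1. 0.0ms @ 0 + 863.309ms (2)
2. 863.309ms @ 2 + 161.871ms (3/8)
3. 1025.18ms @ 19/8 + 161.871ms (3/8)
4. 1187.05ms @ 11/4 + 323.741ms (3/4)
5. 1510.791ms @ 7/2 + 215.827ms (1/2)
6. 1726.619ms @ 4 + 431.655ms (1)
7. 2158.273ms @ 5 + 431.655ms (1)
8. 2589.928ms @ 6 + 431.655ms (1)
9. 3021.583ms @ 7 + 431.655ms (1)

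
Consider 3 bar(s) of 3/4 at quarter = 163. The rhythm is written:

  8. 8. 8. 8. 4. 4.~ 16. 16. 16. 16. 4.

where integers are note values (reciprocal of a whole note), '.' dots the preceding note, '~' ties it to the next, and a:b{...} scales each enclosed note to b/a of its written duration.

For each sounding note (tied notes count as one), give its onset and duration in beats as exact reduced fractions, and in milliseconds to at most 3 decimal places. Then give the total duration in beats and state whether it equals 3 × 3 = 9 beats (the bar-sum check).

1) 0.0ms=0b +276.074ms=3/4b
2) 276.074ms=3/4b +276.074ms=3/4b
3) 552.147ms=3/2b +276.074ms=3/4b
4) 828.221ms=9/4b +276.074ms=3/4b
5) 1104.294ms=3b +552.147ms=3/2b
6) 1656.442ms=9/2b +690.184ms=15/8b
7) 2346.626ms=51/8b +138.037ms=3/8b
8) 2484.663ms=27/4b +138.037ms=3/8b
9) 2622.699ms=57/8b +138.037ms=3/8b
10) 2760.736ms=15/2b +552.147ms=3/2b
Σ=9b of 9 (163bpm 3/4) — PASS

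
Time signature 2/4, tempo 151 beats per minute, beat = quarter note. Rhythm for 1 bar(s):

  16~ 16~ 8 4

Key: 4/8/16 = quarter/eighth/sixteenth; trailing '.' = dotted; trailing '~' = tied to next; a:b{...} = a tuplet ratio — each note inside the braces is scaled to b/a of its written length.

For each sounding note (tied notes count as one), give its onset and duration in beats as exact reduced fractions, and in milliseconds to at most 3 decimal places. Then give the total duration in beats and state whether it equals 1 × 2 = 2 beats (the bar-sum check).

1) 0.0ms=0b +397.351ms=1b
2) 397.351ms=1b +397.351ms=1b
Σ=2b of 2 (151bpm 2/4) — PASS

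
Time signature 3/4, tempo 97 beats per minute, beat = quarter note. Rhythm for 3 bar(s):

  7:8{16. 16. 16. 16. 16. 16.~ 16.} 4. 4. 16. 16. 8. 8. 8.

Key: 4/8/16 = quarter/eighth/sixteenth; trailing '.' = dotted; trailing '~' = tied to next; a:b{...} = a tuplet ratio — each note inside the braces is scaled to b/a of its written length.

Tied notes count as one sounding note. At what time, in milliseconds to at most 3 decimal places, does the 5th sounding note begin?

1. 0.0ms @ 0 + 265.096ms (3/7)
2. 265.096ms @ 3/7 + 265.096ms (3/7)
3. 530.191ms @ 6/7 + 265.096ms (3/7)
4. 795.287ms @ 9/7 + 265.096ms (3/7)
5. 1060.383ms @ 12/7 + 265.096ms (3/7)
6. 1325.479ms @ 15/7 + 530.191ms (6/7)
7. 1855.67ms @ 3 + 927.835ms (3/2)
8. 2783.505ms @ 9/2 + 927.835ms (3/2)
9. 3711.34ms @ 6 + 231.959ms (3/8)
10. 3943.299ms @ 51/8 + 231.959ms (3/8)
11. 4175.258ms @ 27/4 + 463.918ms (3/4)
12. 4639.175ms @ 15/2 + 463.918ms (3/4)
13. 5103.093ms @ 33/4 + 463.918ms (3/4)

note 5 onset = 12/7b = 1060.383ms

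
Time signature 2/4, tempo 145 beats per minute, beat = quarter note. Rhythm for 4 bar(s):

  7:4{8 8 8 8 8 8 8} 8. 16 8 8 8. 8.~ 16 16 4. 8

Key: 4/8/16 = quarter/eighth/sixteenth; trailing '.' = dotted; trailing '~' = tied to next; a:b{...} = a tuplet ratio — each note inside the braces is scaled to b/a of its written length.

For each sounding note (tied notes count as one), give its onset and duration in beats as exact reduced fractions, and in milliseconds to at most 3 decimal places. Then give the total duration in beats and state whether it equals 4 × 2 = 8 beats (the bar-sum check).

1) 0.0ms=0b +118.227ms=2/7b
2) 118.227ms=2/7b +118.227ms=2/7b
3) 236.453ms=4/7b +118.227ms=2/7b
4) 354.68ms=6/7b +118.227ms=2/7b
5) 472.906ms=8/7b +118.227ms=2/7b
6) 591.133ms=10/7b +118.227ms=2/7b
7) 709.36ms=12/7b +118.227ms=2/7b
8) 827.586ms=2b +310.345ms=3/4b
9) 1137.931ms=11/4b +103.448ms=1/4b
10) 1241.379ms=3b +206.897ms=1/2b
11) 1448.276ms=7/2b +206.897ms=1/2b
12) 1655.172ms=4b +310.345ms=3/4b
13) 1965.517ms=19/4b +413.793ms=1b
14) 2379.31ms=23/4b +103.448ms=1/4b
15) 2482.759ms=6b +620.69ms=3/2b
16) 3103.448ms=15/2b +206.897ms=1/2b
Σ=8b of 8 (145bpm 2/4) — PASS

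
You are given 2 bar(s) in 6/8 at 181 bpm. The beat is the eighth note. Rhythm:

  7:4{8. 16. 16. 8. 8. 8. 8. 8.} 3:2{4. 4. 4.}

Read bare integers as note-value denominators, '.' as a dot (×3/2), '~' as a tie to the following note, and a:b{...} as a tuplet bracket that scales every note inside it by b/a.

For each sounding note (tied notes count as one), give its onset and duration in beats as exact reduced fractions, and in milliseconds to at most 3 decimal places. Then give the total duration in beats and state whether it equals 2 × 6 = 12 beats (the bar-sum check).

1) 0.0ms=0b +284.136ms=6/7b
2) 284.136ms=6/7b +142.068ms=3/7b
3) 426.204ms=9/7b +142.068ms=3/7b
4) 568.272ms=12/7b +284.136ms=6/7b
5) 852.407ms=18/7b +284.136ms=6/7b
6) 1136.543ms=24/7b +284.136ms=6/7b
7) 1420.679ms=30/7b +284.136ms=6/7b
8) 1704.815ms=36/7b +284.136ms=6/7b
9) 1988.95ms=6b +662.983ms=2b
10) 2651.934ms=8b +662.983ms=2b
11) 3314.917ms=10b +662.983ms=2b
Σ=12b of 12 (181bpm 6/8) — PASS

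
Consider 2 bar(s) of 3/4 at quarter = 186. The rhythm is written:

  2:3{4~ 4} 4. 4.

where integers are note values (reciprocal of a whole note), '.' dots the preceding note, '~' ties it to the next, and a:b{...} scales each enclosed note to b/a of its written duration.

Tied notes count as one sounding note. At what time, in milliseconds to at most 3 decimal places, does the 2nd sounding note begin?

1. 0.0ms @ 0 + 967.742ms (3)
2. 967.742ms @ 3 + 483.871ms (3/2)
3. 1451.613ms @ 9/2 + 483.871ms (3/2)

note 2 onset = 3b = 967.742ms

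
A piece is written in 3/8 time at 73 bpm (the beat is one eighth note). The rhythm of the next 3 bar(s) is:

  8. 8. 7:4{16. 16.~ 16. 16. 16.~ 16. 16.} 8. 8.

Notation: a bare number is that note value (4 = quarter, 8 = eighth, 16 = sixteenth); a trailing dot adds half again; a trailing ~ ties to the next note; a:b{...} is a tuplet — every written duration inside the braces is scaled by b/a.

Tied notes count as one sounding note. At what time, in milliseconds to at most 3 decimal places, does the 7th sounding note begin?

note 7 onset = 39/7b = 4579.256ms

1. 0.0ms @ 0 + 1232.877ms (3/2)
2. 1232.877ms @ 3/2 + 1232.877ms (3/2)
3. 2465.753ms @ 3 + 352.25ms (3/7)
4. 2818.004ms @ 24/7 + 704.501ms (6/7)
5. 3522.505ms @ 30/7 + 352.25ms (3/7)
6. 3874.755ms @ 33/7 + 704.501ms (6/7)
7. 4579.256ms @ 39/7 + 352.25ms (3/7)
8. 4931.507ms @ 6 + 1232.877ms (3/2)
9. 6164.384ms @ 15/2 + 1232.877ms (3/2)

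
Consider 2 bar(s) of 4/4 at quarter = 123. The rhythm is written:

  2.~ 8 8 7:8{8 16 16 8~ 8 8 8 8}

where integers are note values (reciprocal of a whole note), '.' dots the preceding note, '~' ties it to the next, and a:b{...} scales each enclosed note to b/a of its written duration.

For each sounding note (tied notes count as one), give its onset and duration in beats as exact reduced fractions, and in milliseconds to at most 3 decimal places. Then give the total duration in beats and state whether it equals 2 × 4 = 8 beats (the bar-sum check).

1) 0.0ms=0b +1707.317ms=7/2b
2) 1707.317ms=7/2b +243.902ms=1/2b
3) 1951.22ms=4b +278.746ms=4/7b
4) 2229.965ms=32/7b +139.373ms=2/7b
5) 2369.338ms=34/7b +139.373ms=2/7b
6) 2508.711ms=36/7b +557.491ms=8/7b
7) 3066.202ms=44/7b +278.746ms=4/7b
8) 3344.948ms=48/7b +278.746ms=4/7b
9) 3623.693ms=52/7b +278.746ms=4/7b
Σ=8b of 8 (123bpm 4/4) — PASS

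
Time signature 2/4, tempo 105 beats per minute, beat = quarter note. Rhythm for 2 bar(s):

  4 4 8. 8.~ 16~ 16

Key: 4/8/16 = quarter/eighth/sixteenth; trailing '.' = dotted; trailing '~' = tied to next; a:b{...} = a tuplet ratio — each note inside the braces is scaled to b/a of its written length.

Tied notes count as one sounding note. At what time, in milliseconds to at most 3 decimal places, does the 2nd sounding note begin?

note 2 onset = 1b = 571.429ms

1. 0.0ms @ 0 + 571.429ms (1)
2. 571.429ms @ 1 + 571.429ms (1)
3. 1142.857ms @ 2 + 428.571ms (3/4)
4. 1571.429ms @ 11/4 + 714.286ms (5/4)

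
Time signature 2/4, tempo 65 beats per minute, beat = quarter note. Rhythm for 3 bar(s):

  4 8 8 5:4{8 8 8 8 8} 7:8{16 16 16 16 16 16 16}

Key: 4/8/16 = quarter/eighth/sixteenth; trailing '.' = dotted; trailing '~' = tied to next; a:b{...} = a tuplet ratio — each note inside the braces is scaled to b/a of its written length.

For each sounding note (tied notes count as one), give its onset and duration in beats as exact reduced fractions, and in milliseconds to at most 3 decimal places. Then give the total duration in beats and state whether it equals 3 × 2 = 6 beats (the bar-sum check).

1) 0.0ms=0b +923.077ms=1b
2) 923.077ms=1b +461.538ms=1/2b
3) 1384.615ms=3/2b +461.538ms=1/2b
4) 1846.154ms=2b +369.231ms=2/5b
5) 2215.385ms=12/5b +369.231ms=2/5b
6) 2584.615ms=14/5b +369.231ms=2/5b
7) 2953.846ms=16/5b +369.231ms=2/5b
8) 3323.077ms=18/5b +369.231ms=2/5b
9) 3692.308ms=4b +263.736ms=2/7b
10) 3956.044ms=30/7b +263.736ms=2/7b
11) 4219.78ms=32/7b +263.736ms=2/7b
12) 4483.516ms=34/7b +263.736ms=2/7b
13) 4747.253ms=36/7b +263.736ms=2/7b
14) 5010.989ms=38/7b +263.736ms=2/7b
15) 5274.725ms=40/7b +263.736ms=2/7b
Σ=6b of 6 (65bpm 2/4) — PASS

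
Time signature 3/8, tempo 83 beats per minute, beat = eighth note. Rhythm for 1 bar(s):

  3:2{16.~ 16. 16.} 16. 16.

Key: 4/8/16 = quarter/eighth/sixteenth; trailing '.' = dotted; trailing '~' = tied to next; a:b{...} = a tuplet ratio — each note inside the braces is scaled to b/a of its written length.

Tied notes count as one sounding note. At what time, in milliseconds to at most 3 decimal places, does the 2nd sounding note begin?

note 2 onset = 1b = 722.892ms

1. 0.0ms @ 0 + 722.892ms (1)
2. 722.892ms @ 1 + 361.446ms (1/2)
3. 1084.337ms @ 3/2 + 542.169ms (3/4)
4. 1626.506ms @ 9/4 + 542.169ms (3/4)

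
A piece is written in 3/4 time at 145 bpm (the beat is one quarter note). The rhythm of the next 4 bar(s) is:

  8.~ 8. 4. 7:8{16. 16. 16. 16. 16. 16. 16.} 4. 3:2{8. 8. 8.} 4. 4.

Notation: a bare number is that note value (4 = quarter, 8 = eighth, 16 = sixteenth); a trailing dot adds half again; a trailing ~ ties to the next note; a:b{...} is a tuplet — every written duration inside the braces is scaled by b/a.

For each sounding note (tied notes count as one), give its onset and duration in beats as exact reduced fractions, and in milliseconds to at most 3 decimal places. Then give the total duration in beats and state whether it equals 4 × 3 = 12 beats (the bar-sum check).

1) 0.0ms=0b +620.69ms=3/2b
2) 620.69ms=3/2b +620.69ms=3/2b
3) 1241.379ms=3b +177.34ms=3/7b
4) 1418.719ms=24/7b +177.34ms=3/7b
5) 1596.059ms=27/7b +177.34ms=3/7b
6) 1773.399ms=30/7b +177.34ms=3/7b
7) 1950.739ms=33/7b +177.34ms=3/7b
8) 2128.079ms=36/7b +177.34ms=3/7b
9) 2305.419ms=39/7b +177.34ms=3/7b
10) 2482.759ms=6b +620.69ms=3/2b
11) 3103.448ms=15/2b +206.897ms=1/2b
12) 3310.345ms=8b +206.897ms=1/2b
13) 3517.241ms=17/2b +206.897ms=1/2b
14) 3724.138ms=9b +620.69ms=3/2b
15) 4344.828ms=21/2b +620.69ms=3/2b
Σ=12b of 12 (145bpm 3/4) — PASS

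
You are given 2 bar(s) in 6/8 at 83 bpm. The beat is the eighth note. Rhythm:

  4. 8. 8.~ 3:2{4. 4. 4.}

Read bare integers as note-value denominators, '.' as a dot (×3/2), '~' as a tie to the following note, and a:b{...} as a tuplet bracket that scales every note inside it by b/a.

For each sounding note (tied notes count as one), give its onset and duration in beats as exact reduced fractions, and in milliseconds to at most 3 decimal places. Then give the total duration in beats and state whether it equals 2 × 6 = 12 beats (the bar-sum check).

1) 0.0ms=0b +2168.675ms=3b
2) 2168.675ms=3b +1084.337ms=3/2b
3) 3253.012ms=9/2b +2530.12ms=7/2b
4) 5783.133ms=8b +1445.783ms=2b
5) 7228.916ms=10b +1445.783ms=2b
Σ=12b of 12 (83bpm 6/8) — PASS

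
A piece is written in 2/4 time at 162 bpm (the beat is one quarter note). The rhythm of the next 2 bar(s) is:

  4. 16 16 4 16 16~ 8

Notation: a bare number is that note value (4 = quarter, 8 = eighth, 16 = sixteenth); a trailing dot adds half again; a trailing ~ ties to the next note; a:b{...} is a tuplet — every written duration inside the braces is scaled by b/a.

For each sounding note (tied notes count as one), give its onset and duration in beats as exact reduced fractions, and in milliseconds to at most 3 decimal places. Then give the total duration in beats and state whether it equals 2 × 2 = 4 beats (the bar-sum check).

1) 0.0ms=0b +555.556ms=3/2b
2) 555.556ms=3/2b +92.593ms=1/4b
3) 648.148ms=7/4b +92.593ms=1/4b
4) 740.741ms=2b +370.37ms=1b
5) 1111.111ms=3b +92.593ms=1/4b
6) 1203.704ms=13/4b +277.778ms=3/4b
Σ=4b of 4 (162bpm 2/4) — PASS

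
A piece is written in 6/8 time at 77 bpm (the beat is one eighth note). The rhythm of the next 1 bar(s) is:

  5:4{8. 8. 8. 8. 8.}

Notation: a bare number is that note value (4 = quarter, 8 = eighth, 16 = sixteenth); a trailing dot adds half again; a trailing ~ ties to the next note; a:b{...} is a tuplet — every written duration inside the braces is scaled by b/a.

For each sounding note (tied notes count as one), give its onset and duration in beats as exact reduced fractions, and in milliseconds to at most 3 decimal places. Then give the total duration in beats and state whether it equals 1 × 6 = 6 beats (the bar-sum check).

1) 0.0ms=0b +935.065ms=6/5b
2) 935.065ms=6/5b +935.065ms=6/5b
3) 1870.13ms=12/5b +935.065ms=6/5b
4) 2805.195ms=18/5b +935.065ms=6/5b
5) 3740.26ms=24/5b +935.065ms=6/5b
Σ=6b of 6 (77bpm 6/8) — PASS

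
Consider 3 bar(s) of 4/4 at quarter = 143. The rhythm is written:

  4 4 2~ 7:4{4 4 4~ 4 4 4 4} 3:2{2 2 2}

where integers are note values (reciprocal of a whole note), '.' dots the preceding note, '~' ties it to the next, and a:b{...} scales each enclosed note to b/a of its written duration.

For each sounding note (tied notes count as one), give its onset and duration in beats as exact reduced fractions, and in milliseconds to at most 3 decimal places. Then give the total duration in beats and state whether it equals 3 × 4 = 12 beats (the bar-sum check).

1) 0.0ms=0b +419.58ms=1b
2) 419.58ms=1b +419.58ms=1b
3) 839.161ms=2b +1078.921ms=18/7b
4) 1918.082ms=32/7b +239.76ms=4/7b
5) 2157.842ms=36/7b +479.52ms=8/7b
6) 2637.363ms=44/7b +239.76ms=4/7b
7) 2877.123ms=48/7b +239.76ms=4/7b
8) 3116.883ms=52/7b +239.76ms=4/7b
9) 3356.643ms=8b +559.441ms=4/3b
10) 3916.084ms=28/3b +559.441ms=4/3b
11) 4475.524ms=32/3b +559.441ms=4/3b
Σ=12b of 12 (143bpm 4/4) — PASS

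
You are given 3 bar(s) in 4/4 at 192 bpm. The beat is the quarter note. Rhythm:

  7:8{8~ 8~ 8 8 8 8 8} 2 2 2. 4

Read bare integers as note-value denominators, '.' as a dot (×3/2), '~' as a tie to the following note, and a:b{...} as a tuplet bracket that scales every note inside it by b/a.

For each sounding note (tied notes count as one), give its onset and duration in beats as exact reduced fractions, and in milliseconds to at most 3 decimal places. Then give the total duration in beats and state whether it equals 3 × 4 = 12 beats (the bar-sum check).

1) 0.0ms=0b +535.714ms=12/7b
2) 535.714ms=12/7b +178.571ms=4/7b
3) 714.286ms=16/7b +178.571ms=4/7b
4) 892.857ms=20/7b +178.571ms=4/7b
5) 1071.429ms=24/7b +178.571ms=4/7b
6) 1250.0ms=4b +625.0ms=2b
7) 1875.0ms=6b +625.0ms=2b
8) 2500.0ms=8b +937.5ms=3b
9) 3437.5ms=11b +312.5ms=1b
Σ=12b of 12 (192bpm 4/4) — PASS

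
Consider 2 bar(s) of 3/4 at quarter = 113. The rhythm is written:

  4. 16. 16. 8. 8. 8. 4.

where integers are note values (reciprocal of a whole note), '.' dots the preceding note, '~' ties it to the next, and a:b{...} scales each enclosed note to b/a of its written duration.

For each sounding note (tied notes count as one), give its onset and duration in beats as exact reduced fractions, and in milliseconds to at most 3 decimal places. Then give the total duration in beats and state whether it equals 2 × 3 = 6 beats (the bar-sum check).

1) 0.0ms=0b +796.46ms=3/2b
2) 796.46ms=3/2b +199.115ms=3/8b
3) 995.575ms=15/8b +199.115ms=3/8b
4) 1194.69ms=9/4b +398.23ms=3/4b
5) 1592.92ms=3b +398.23ms=3/4b
6) 1991.15ms=15/4b +398.23ms=3/4b
7) 2389.381ms=9/2b +796.46ms=3/2b
Σ=6b of 6 (113bpm 3/4) — PASS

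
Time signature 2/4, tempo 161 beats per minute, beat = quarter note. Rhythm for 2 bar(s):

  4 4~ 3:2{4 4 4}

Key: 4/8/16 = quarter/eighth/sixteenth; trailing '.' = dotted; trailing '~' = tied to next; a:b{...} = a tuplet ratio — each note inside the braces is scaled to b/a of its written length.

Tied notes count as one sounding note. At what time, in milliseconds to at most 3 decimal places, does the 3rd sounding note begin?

note 3 onset = 8/3b = 993.789ms

1. 0.0ms @ 0 + 372.671ms (1)
2. 372.671ms @ 1 + 621.118ms (5/3)
3. 993.789ms @ 8/3 + 248.447ms (2/3)
4. 1242.236ms @ 10/3 + 248.447ms (2/3)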